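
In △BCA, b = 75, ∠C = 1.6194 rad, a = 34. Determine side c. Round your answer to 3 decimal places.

83.838

By the law of cosines, c² = a² + b² − 2·a·b·cos C = 7028.8, so c ≈ 83.838.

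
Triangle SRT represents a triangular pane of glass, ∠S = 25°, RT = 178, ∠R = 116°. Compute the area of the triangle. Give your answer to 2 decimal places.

The third angle is ∠T = 180° − ∠S − ∠R = 39.00°.
Law of sines: TS = RT·sin R/sin S ≈ 378.56.
Law of sines: SR = RT·sin T/sin S ≈ 265.06.
Area = ½·RT·TS·sin T ≈ 21203.

21202.83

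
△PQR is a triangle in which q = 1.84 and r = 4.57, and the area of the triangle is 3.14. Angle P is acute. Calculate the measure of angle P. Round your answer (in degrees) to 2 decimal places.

48.32

From area = ½·q·r·sin P, we get sin P = 2·area/(q·r) ≈ 0.74684.
Taking the acute solution, ∠P ≈ 48.32°.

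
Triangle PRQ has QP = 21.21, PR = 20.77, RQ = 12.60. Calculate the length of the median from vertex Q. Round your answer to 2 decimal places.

14.02

Median from Q: ½√(2·RQ² + 2·QP² − PR²) ≈ 14.017.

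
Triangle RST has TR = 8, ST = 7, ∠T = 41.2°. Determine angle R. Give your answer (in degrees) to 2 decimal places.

59.34

By the law of cosines, RS² = ST² + TR² − 2·ST·TR·cos T = 28.73, so RS ≈ 5.36.
Law of cosines again: cos R = (TR² + RS² − ST²)/(2·TR·RS) ≈ 0.50991, so ∠R ≈ 59.34°.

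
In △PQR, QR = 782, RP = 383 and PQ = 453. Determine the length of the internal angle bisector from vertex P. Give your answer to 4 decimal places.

147.2748

By the law of cosines, cos P = (RP² + PQ² − QR²) / (2·RP·PQ) ≈ -0.74821, so ∠P ≈ 138.44°.
The bisector from P has length 2·RP·PQ·cos(∠P/2)/(RP+PQ) ≈ 147.27.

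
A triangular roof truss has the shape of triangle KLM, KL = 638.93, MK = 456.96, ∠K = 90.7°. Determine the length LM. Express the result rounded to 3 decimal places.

By the law of cosines, LM² = MK² + KL² − 2·MK·KL·cos K = 6.2418e+05, so LM ≈ 790.05.

790.049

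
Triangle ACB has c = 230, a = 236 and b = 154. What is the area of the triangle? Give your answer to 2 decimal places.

area ≈ 16920.14

Semiperimeter s = (236 + 230 + 154)/2 = 310.
Heron's formula: area = √(310·74·80·156) ≈ 16920.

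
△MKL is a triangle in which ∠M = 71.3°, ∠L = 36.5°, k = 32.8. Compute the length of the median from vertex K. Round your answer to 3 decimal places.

21.757

The third angle is ∠K = 180° − ∠L − ∠M = 72.20°.
Law of sines: m = k·sin M/sin K ≈ 32.631.
Law of sines: l = k·sin L/sin K ≈ 20.491.
Median from K: ½√(2·l² + 2·m² − k²) ≈ 21.757.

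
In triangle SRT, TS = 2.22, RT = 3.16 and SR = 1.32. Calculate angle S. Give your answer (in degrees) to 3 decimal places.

124.443

By the law of cosines, cos S = (TS² + SR² − RT²) / (2·TS·SR) ≈ -0.56559, so ∠S ≈ 124.44°.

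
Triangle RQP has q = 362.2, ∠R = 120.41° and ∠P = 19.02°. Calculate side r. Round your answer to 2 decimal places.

The third angle is ∠Q = 180° − ∠P − ∠R = 40.57°.
Law of sines: r = q·sin R/sin Q ≈ 480.29.

480.29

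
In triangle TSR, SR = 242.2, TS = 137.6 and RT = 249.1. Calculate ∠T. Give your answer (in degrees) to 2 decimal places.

71.00

By the law of cosines, cos T = (RT² + TS² − SR²) / (2·RT·TS) ≈ 0.32565, so ∠T ≈ 71.00°.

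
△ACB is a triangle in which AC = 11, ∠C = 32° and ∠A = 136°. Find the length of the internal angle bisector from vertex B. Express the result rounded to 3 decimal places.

31.634

The third angle is ∠B = 180° − ∠A − ∠C = 12.00°.
Law of sines: CB = AC·sin A/sin B ≈ 36.752.
Law of sines: BA = AC·sin C/sin B ≈ 28.036.
The bisector from B has length 2·CB·BA·cos(∠B/2)/(CB+BA) ≈ 31.634.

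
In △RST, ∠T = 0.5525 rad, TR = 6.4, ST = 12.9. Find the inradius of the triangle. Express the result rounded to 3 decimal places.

By the law of cosines, RS² = ST² + TR² − 2·ST·TR·cos T = 66.817, so RS ≈ 8.1742.
Area = ½·ST·TR·sin T ≈ 21.664.
Semiperimeter s = (12.9+6.4+8.1742)/2 = 13.737.
Inradius = area/s = 21.664/13.737 ≈ 1.5771.

r ≈ 1.577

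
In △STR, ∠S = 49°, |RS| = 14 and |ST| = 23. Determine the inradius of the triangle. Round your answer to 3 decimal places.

By the law of cosines, |TR|² = |RS|² + |ST|² − 2·|RS|·|ST|·cos S = 302.5, so |TR| ≈ 17.392.
Area = ½·|RS|·|ST|·sin S ≈ 121.51.
Semiperimeter s = (17.392+14+23)/2 = 27.196.
Inradius = area/s = 121.51/27.196 ≈ 4.4678.

r ≈ 4.468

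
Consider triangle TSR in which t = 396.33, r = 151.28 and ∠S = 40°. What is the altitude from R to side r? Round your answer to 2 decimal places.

254.76

By the law of cosines, s² = r² + t² − 2·r·t·cos S = 88104, so s ≈ 296.82.
Area = ½·r·t·sin S ≈ 19270.
The altitude from R has length 2·area/r ≈ 254.76.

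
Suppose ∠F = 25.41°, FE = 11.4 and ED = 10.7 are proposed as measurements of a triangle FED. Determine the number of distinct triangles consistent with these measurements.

2

FE·sin F = 11.4·sin(25.41°) ≈ 4.892.
Since FE sin F < ED < FE (4.892 < 10.7 < 11.4), two triangles exist.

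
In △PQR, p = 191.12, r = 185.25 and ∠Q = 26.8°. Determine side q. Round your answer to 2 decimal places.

87.41

By the law of cosines, q² = r² + p² − 2·r·p·cos Q = 7640.5, so q ≈ 87.41.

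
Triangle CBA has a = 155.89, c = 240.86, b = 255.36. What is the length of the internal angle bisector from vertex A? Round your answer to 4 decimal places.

t_A ≈ 235.4480

By the law of cosines, cos A = (c² + b² − a²) / (2·c·b) ≈ 0.80415, so ∠A ≈ 0.637 rad.
The bisector from A has length 2·c·b·cos(∠A/2)/(c+b) ≈ 235.45.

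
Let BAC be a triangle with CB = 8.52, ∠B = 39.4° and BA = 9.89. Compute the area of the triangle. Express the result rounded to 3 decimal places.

Area = ½·CB·BA·sin B ≈ 26.742.

area ≈ 26.742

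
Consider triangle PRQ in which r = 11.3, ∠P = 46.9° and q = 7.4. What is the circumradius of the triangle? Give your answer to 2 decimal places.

By the law of cosines, p² = r² + q² − 2·r·q·cos P = 68.179, so p ≈ 8.2571.
Area = ½·r·q·sin P ≈ 30.528.
Circumradius = p/(2 sin P) ≈ 5.6543.

5.65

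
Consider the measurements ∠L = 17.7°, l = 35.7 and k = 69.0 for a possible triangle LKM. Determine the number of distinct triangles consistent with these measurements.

k·sin L = 69.0·sin(17.7°) ≈ 20.98.
Since k sin L < l < k (20.98 < 35.7 < 69.0), two triangles exist.

2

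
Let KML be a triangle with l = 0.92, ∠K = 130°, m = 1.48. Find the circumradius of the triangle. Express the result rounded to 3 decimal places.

R ≈ 1.428

By the law of cosines, k² = m² + l² − 2·m·l·cos K = 4.7872, so k ≈ 2.188.
Area = ½·m·l·sin K ≈ 0.52152.
Circumradius = k/(2 sin K) ≈ 1.4281.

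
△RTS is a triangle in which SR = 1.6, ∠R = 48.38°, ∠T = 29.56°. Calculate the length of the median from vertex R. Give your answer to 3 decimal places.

m_R ≈ 2.200

The third angle is ∠S = 180° − ∠R − ∠T = 102.06°.
Law of sines: TS = SR·sin R/sin T ≈ 2.4245.
Law of sines: RT = SR·sin S/sin T ≈ 3.1717.
Median from R: ½√(2·SR² + 2·RT² − TS²) ≈ 2.2.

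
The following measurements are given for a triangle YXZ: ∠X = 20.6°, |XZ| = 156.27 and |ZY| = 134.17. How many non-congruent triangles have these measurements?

|XZ|·sin X = 156.27·sin(20.6°) ≈ 54.98.
Since |XZ| sin X < |ZY| < |XZ| (54.98 < 134.17 < 156.27), two triangles exist.

2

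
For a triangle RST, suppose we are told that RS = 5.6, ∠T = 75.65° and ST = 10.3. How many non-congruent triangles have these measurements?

0

ST·sin T = 10.3·sin(75.65°) ≈ 9.979.
Since RS = 5.6 < 9.979 = ST sin T, no triangle exists.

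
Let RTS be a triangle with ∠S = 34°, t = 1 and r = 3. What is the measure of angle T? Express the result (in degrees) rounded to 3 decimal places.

By the law of cosines, s² = r² + t² − 2·r·t·cos S = 5.0258, so s ≈ 2.2418.
Law of cosines again: cos T = (s² + r² − t²)/(2·s·r) ≈ 0.96839, so ∠T ≈ 14.44°.

∠T ≈ 14.444°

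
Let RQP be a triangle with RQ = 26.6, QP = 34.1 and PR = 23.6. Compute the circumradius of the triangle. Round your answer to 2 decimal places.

17.11

By the law of cosines, cos R = (PR² + RQ² − QP²) / (2·PR·RQ) ≈ 0.08101, so ∠R ≈ 1.490 rad.
Circumradius = QP/(2 sin R) ≈ 17.106.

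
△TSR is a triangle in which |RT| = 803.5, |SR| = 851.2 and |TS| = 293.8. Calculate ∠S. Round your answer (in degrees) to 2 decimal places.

∠S ≈ 70.71°

By the law of cosines, cos S = (|TS|² + |SR|² − |RT|²) / (2·|TS|·|SR|) ≈ 0.33039, so ∠S ≈ 70.71°.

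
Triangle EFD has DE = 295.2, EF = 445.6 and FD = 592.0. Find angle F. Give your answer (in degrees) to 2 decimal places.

∠F ≈ 28.90°

By the law of cosines, cos F = (EF² + FD² − DE²) / (2·EF·FD) ≈ 0.87545, so ∠F ≈ 28.90°.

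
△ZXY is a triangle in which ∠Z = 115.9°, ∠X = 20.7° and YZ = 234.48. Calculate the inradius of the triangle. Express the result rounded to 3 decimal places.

The third angle is ∠Y = 180° − ∠Z − ∠X = 43.40°.
Law of sines: XY = YZ·sin Z/sin X ≈ 596.73.
Law of sines: ZX = YZ·sin Y/sin X ≈ 455.78.
Area = ½·YZ·XY·sin Y ≈ 48069.
Semiperimeter s = (596.73+234.48+455.78)/2 = 643.5.
Inradius = area/s = 48069/643.5 ≈ 74.7.

r ≈ 74.700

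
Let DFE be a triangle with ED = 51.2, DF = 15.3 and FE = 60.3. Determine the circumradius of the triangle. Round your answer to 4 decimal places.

34.7729

By the law of cosines, cos D = (ED² + DF² − FE²) / (2·ED·DF) ≈ -0.49821, so ∠D ≈ 119.88°.
Circumradius = FE/(2 sin D) ≈ 34.773.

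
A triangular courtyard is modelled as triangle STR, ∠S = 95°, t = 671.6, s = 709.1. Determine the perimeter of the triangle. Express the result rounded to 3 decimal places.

Law of sines: sin T = t·sin S/s ≈ 0.94351.
Since s ≥ t, only the acute value applies: ∠T ≈ 70.65°.
Then ∠R = 180° − ∠S − ∠T ≈ 14.35°.
Law of sines gives r = s·sin R/sin S ≈ 176.42.
Semiperimeter p = (709.1+671.6+176.42)/2 = 778.56.
Perimeter = 709.1 + 671.6 + 176.42 = 1557.1.

1557.118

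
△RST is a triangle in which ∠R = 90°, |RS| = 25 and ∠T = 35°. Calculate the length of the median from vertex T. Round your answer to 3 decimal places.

37.829

The third angle is ∠S = 180° − ∠T − ∠R = 55.00°.
Law of sines: |ST| = |RS|·sin R/sin T ≈ 43.586.
Law of sines: |TR| = |RS|·sin S/sin T ≈ 35.704.
Median from T: ½√(2·|ST|² + 2·|TR|² − |RS|²) ≈ 37.829.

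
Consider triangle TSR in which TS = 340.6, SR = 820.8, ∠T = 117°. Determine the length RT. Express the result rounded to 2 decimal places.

608.01

Law of sines: sin R = TS·sin T/SR ≈ 0.36973.
Since SR ≥ TS, only the acute value applies: ∠R ≈ 21.70°.
Then ∠S = 180° − ∠T − ∠R ≈ 41.30°.
Law of sines gives RT = SR·sin S/sin T ≈ 608.01.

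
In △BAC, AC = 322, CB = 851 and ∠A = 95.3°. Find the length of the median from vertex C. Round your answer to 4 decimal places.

519.7058

Law of sines: sin B = AC·sin A/CB ≈ 0.37676.
Since CB ≥ AC, only the acute value applies: ∠B ≈ 22.13°.
Then ∠C = 180° − ∠A − ∠B ≈ 62.57°.
Law of sines gives BA = CB·sin C/sin A ≈ 758.55.
Median from C: ½√(2·AC² + 2·CB² − BA²) ≈ 519.71.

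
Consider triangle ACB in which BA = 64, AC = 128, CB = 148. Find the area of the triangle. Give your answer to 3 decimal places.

4080.500

Semiperimeter s = (148 + 64 + 128)/2 = 170.
Heron's formula: area = √(170·22·106·42) ≈ 4080.5.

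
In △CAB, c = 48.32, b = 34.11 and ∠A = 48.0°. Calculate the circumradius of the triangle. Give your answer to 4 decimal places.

R ≈ 24.1896

By the law of cosines, a² = b² + c² − 2·b·c·cos A = 1292.6, so a ≈ 35.953.
Area = ½·b·c·sin A ≈ 612.42.
Circumradius = a/(2 sin A) ≈ 24.19.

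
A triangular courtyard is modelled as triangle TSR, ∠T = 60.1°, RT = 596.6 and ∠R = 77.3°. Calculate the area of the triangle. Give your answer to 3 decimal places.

222350.153

The third angle is ∠S = 180° − ∠R − ∠T = 42.60°.
Law of sines: SR = RT·sin T/sin S ≈ 764.08.
Law of sines: TS = RT·sin R/sin S ≈ 859.84.
Area = ½·RT·SR·sin R ≈ 2.2235e+05.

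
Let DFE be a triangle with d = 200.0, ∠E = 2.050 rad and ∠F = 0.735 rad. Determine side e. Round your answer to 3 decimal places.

The third angle is ∠D = π − ∠F − ∠E = 0.357 rad.
Law of sines: e = d·sin E/sin D ≈ 508.4.

508.396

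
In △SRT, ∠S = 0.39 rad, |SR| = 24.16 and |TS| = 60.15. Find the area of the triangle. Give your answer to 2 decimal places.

area ≈ 276.25

Area = ½·|TS|·|SR|·sin S ≈ 276.25.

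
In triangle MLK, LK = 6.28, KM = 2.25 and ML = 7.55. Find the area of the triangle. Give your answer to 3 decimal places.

Semiperimeter s = (6.28 + 2.25 + 7.55)/2 = 8.04.
Heron's formula: area = √(8.04·1.76·5.79·0.49) ≈ 6.3361.

area ≈ 6.336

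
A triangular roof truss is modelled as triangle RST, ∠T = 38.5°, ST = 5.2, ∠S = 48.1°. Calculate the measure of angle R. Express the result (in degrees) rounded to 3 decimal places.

The third angle is ∠R = 180° − ∠S − ∠T = 93.40°.

93.400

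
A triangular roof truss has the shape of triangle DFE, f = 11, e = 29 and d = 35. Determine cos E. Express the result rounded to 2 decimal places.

By the law of cosines, cos E = (d² + f² − e²) / (2·d·f) ≈ 0.65584, so ∠E ≈ 49.02°.

0.66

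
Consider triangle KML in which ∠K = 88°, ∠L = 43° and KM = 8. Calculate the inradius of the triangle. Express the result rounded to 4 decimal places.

The third angle is ∠M = 180° − ∠L − ∠K = 49.00°.
Law of sines: ML = KM·sin K/sin L ≈ 11.723.
Law of sines: LK = KM·sin M/sin L ≈ 8.8529.
Area = ½·KM·ML·sin M ≈ 35.39.
Semiperimeter s = (11.723+8.8529+8)/2 = 14.288.
Inradius = area/s = 35.39/14.288 ≈ 2.4769.

r ≈ 2.4769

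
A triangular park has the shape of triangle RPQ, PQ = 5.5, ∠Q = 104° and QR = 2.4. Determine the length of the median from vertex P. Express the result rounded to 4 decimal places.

5.9062

By the law of cosines, RP² = PQ² + QR² − 2·PQ·QR·cos Q = 42.397, so RP ≈ 6.5113.
Median from P: ½√(2·RP² + 2·PQ² − QR²) ≈ 5.9062.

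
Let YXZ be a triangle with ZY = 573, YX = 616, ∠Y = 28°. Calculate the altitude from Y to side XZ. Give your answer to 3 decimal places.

570.120

By the law of cosines, XZ² = ZY² + YX² − 2·ZY·YX·cos Y = 84481, so XZ ≈ 290.66.
Area = ½·ZY·YX·sin Y ≈ 82854.
The altitude from Y has length 2·area/XZ ≈ 570.12.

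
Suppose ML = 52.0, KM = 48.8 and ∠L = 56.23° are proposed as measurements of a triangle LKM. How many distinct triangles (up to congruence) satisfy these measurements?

2

ML·sin L = 52.0·sin(56.23°) ≈ 43.23.
Since ML sin L < KM < ML (43.23 < 48.8 < 52.0), two triangles exist.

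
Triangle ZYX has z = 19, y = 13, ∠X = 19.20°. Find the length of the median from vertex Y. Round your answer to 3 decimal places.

13.038

By the law of cosines, x² = z² + y² − 2·z·y·cos X = 63.478, so x ≈ 7.9673.
Median from Y: ½√(2·x² + 2·z² − y²) ≈ 13.038.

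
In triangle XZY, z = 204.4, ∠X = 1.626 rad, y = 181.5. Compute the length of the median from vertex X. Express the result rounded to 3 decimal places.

By the law of cosines, x² = z² + y² − 2·z·y·cos X = 78815, so x ≈ 280.74.
Median from X: ½√(2·z² + 2·y² − x²) ≈ 132.88.

132.879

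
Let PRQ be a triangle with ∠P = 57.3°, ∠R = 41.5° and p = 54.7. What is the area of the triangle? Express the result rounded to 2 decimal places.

The third angle is ∠Q = 180° − ∠P − ∠R = 81.20°.
Law of sines: r = p·sin R/sin P ≈ 43.072.
Law of sines: q = p·sin Q/sin P ≈ 64.237.
Area = ½·p·r·sin Q ≈ 1164.1.

1164.14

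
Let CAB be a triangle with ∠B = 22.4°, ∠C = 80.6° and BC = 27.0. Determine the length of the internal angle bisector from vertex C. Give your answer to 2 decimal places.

11.58

The third angle is ∠A = 180° − ∠B − ∠C = 77.00°.
Law of sines: AB = BC·sin C/sin A ≈ 27.338.
Law of sines: CA = BC·sin B/sin A ≈ 10.56.
The bisector from C has length 2·BC·CA·cos(∠C/2)/(BC+CA) ≈ 11.579.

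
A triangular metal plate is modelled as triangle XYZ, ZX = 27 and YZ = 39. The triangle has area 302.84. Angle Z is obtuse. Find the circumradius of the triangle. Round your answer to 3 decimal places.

From area = ½·YZ·ZX·sin Z, we get sin Z = 2·area/(YZ·ZX) ≈ 0.57519.
Taking the obtuse solution, ∠Z ≈ 144.89°.
Law of cosines then gives XY ≈ 63.03.
Circumradius = XY/(2 sin Z) ≈ 54.79.

54.790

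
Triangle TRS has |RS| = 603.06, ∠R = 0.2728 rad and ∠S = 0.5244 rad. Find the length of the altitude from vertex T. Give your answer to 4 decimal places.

The third angle is ∠T = π − ∠R − ∠S = 2.3444 rad.
Law of sines: |ST| = |RS|·sin R/sin T ≈ 227.12.
Law of sines: |TR| = |RS|·sin S/sin T ≈ 422.07.
Area = ½·|RS|·|ST|·sin S ≈ 34289.
The altitude from T has length 2·area/|RS| ≈ 113.72.

h_T ≈ 113.7173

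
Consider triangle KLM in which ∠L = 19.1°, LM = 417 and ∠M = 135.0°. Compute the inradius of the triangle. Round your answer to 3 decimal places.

The third angle is ∠K = 180° − ∠L − ∠M = 25.90°.
Law of sines: MK = LM·sin L/sin K ≈ 312.38.
Law of sines: KL = LM·sin M/sin K ≈ 675.05.
Area = ½·LM·MK·sin M ≈ 46055.
Semiperimeter s = (417+312.38+675.05)/2 = 702.22.
Inradius = area/s = 46055/702.22 ≈ 65.586.

65.586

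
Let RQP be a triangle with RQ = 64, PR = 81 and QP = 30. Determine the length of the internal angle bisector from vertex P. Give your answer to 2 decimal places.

By the law of cosines, cos P = (QP² + PR² − RQ²) / (2·QP·PR) ≈ 0.69239, so ∠P ≈ 46.18°.
The bisector from P has length 2·QP·PR·cos(∠P/2)/(QP+PR) ≈ 40.276.

40.28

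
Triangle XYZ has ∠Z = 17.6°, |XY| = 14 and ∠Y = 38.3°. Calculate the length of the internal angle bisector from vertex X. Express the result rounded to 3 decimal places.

The third angle is ∠X = 180° − ∠Y − ∠Z = 124.10°.
Law of sines: |YZ| = |XY|·sin X/sin Z ≈ 38.34.
Law of sines: |ZX| = |XY|·sin Y/sin Z ≈ 28.696.
The bisector from X has length 2·|ZX|·|XY|·cos(∠X/2)/(|ZX|+|XY|) ≈ 8.8204.

t_X ≈ 8.820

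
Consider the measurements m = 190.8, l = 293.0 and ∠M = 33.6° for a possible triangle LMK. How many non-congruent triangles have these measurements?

2

l·sin M = 293.0·sin(33.6°) ≈ 162.1.
Since l sin M < m < l (162.1 < 190.8 < 293.0), two triangles exist.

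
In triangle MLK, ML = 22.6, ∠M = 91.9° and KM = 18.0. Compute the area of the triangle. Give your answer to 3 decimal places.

203.288

Area = ½·KM·ML·sin M ≈ 203.29.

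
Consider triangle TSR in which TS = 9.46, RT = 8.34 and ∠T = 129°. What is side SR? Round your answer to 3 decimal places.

16.073

By the law of cosines, SR² = RT² + TS² − 2·RT·TS·cos T = 258.35, so SR ≈ 16.073.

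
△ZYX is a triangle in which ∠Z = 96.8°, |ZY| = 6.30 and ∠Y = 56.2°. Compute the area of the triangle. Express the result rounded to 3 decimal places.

area ≈ 36.069

The third angle is ∠X = 180° − ∠Z − ∠Y = 27.00°.
Law of sines: |YX| = |ZY|·sin Z/sin X ≈ 13.779.
Law of sines: |XZ| = |ZY|·sin Y/sin X ≈ 11.532.
Area = ½·|ZY|·|YX|·sin Y ≈ 36.069.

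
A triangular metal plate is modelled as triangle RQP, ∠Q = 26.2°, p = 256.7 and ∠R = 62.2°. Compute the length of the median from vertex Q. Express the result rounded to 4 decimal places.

m_Q ≈ 235.6580

The third angle is ∠P = 180° − ∠R − ∠Q = 91.60°.
Law of sines: r = p·sin R/sin P ≈ 227.16.
Law of sines: q = p·sin Q/sin P ≈ 113.38.
Median from Q: ½√(2·p² + 2·r² − q²) ≈ 235.66.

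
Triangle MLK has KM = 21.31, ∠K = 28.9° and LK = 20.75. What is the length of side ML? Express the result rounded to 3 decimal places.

By the law of cosines, ML² = LK² + KM² − 2·LK·KM·cos K = 110.45, so ML ≈ 10.509.

10.509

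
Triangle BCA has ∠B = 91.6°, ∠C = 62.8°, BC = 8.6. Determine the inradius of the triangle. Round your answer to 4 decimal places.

The third angle is ∠A = 180° − ∠B − ∠C = 25.60°.
Law of sines: CA = BC·sin B/sin A ≈ 19.896.
Law of sines: AB = BC·sin C/sin A ≈ 17.702.
Area = ½·BC·CA·sin C ≈ 76.091.
Semiperimeter s = (19.896+17.702+8.6)/2 = 23.099.
Inradius = area/s = 76.091/23.099 ≈ 3.2941.

r ≈ 3.2941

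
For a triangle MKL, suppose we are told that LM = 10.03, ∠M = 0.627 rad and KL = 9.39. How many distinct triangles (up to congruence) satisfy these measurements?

LM·sin M = 10.03·sin(0.627 rad) ≈ 5.885.
Since LM sin M < KL < LM (5.885 < 9.39 < 10.03), two triangles exist.

2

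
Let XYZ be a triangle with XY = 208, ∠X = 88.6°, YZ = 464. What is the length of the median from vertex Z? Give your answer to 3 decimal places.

Law of sines: sin Z = XY·sin X/YZ ≈ 0.44814.
Since YZ ≥ XY, only the acute value applies: ∠Z ≈ 26.62°.
Then ∠Y = 180° − ∠X − ∠Z ≈ 64.78°.
Law of sines gives ZX = YZ·sin Y/sin X ≈ 419.88.
Median from Z: ½√(2·YZ² + 2·ZX² − XY²) ≈ 430.1.

m_Z ≈ 430.095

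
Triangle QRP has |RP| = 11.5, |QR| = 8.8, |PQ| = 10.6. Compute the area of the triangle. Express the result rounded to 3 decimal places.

Semiperimeter s = (11.5 + 10.6 + 8.8)/2 = 15.45.
Heron's formula: area = √(15.45·3.95·4.85·6.65) ≈ 44.365.

44.365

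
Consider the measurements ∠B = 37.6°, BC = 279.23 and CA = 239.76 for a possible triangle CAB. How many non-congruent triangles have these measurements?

2

BC·sin B = 279.23·sin(37.6°) ≈ 170.4.
Since BC sin B < CA < BC (170.4 < 239.76 < 279.23), two triangles exist.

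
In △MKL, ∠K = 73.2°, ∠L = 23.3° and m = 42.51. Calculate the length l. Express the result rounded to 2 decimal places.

16.92

The third angle is ∠M = 180° − ∠K − ∠L = 83.50°.
Law of sines: l = m·sin L/sin M ≈ 16.923.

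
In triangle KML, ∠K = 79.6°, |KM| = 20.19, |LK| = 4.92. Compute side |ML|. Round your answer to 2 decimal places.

By the law of cosines, |ML|² = |LK|² + |KM|² − 2·|LK|·|KM|·cos K = 395.98, so |ML| ≈ 19.899.

19.90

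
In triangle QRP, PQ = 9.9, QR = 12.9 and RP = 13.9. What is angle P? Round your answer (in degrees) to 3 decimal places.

By the law of cosines, cos P = (RP² + PQ² − QR²) / (2·RP·PQ) ≈ 0.45349, so ∠P ≈ 63.03°.

∠P ≈ 63.032°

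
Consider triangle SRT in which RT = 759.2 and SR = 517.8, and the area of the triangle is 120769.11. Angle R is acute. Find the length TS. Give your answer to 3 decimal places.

473.483

From area = ½·SR·RT·sin R, we get sin R = 2·area/(SR·RT) ≈ 0.61442.
Taking the acute solution, ∠R ≈ 37.91°.
Law of cosines then gives TS ≈ 473.48.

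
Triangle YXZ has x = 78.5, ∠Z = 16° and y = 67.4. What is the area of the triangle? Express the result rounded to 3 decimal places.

area ≈ 729.185

Area = ½·y·x·sin Z ≈ 729.18.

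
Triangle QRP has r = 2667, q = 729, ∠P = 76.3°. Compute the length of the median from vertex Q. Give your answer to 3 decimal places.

By the law of cosines, p² = q² + r² − 2·q·r·cos P = 6.7234e+06, so p ≈ 2592.9.
Median from Q: ½√(2·r² + 2·p² − q²) ≈ 2604.9.

2604.857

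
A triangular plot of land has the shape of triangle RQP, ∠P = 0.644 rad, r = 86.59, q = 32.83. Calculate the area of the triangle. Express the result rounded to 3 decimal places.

853.392

Area = ½·r·q·sin P ≈ 853.39.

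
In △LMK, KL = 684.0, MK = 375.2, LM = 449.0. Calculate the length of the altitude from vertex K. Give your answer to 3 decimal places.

348.209

Semiperimeter s = (375.2 + 684 + 449)/2 = 754.1.
Heron's formula: area = √(754.1·378.9·70.1·305.1) ≈ 78173.
The altitude from K has length 2·area/LM ≈ 348.21.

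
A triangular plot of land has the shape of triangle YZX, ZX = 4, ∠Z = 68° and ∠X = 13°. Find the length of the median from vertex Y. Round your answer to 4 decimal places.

1.8614

The third angle is ∠Y = 180° − ∠Z − ∠X = 99.00°.
Law of sines: XY = ZX·sin Z/sin Y ≈ 3.755.
Law of sines: YZ = ZX·sin X/sin Y ≈ 0.91102.
Median from Y: ½√(2·XY² + 2·YZ² − ZX²) ≈ 1.8614.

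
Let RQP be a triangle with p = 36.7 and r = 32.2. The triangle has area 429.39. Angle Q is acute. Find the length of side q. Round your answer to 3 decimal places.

27.571

From area = ½·p·r·sin Q, we get sin Q = 2·area/(p·r) ≈ 0.72671.
Taking the acute solution, ∠Q ≈ 46.61°.
Law of cosines then gives q ≈ 27.571.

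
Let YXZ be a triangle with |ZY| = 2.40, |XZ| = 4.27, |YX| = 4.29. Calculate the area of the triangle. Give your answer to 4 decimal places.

area ≈ 4.9298

Semiperimeter s = (4.27 + 2.4 + 4.29)/2 = 5.48.
Heron's formula: area = √(5.48·1.21·3.08·1.19) ≈ 4.9298.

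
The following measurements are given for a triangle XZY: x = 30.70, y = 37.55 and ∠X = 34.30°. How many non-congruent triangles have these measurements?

y·sin X = 37.55·sin(34.30°) ≈ 21.16.
Since y sin X < x < y (21.16 < 30.70 < 37.55), two triangles exist.

2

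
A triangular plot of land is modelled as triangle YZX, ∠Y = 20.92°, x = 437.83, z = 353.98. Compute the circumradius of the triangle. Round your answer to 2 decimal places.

By the law of cosines, y² = z² + x² − 2·z·x·cos Y = 27464, so y ≈ 165.72.
Area = ½·z·x·sin Y ≈ 27669.
Circumradius = y/(2 sin Y) ≈ 232.06.

232.06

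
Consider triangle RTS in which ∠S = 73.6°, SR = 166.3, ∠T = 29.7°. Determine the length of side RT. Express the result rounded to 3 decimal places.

The third angle is ∠R = 180° − ∠T − ∠S = 76.70°.
Law of sines: RT = SR·sin S/sin T ≈ 321.99.

321.992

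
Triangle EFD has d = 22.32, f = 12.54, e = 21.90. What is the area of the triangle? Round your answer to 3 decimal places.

area ≈ 132.864

Semiperimeter s = (21.9 + 12.54 + 22.32)/2 = 28.38.
Heron's formula: area = √(28.38·6.48·15.84·6.06) ≈ 132.86.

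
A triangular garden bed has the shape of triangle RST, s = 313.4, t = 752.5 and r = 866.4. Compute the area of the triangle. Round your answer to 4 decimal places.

area ≈ 115932.0779

Semiperimeter p = (866.4 + 313.4 + 752.5)/2 = 966.15.
Heron's formula: area = √(966.15·99.75·652.75·213.65) ≈ 1.1593e+05.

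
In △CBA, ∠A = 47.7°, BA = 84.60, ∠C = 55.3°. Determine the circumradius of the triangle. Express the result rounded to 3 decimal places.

The third angle is ∠B = 180° − ∠A − ∠C = 77.00°.
Law of sines: AC = BA·sin B/sin C ≈ 100.26.
Law of sines: CB = BA·sin A/sin C ≈ 76.109.
Circumradius = BA/(2 sin C) ≈ 51.451.

51.451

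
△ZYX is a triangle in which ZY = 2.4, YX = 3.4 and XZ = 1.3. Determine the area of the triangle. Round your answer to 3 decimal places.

area ≈ 1.174

Semiperimeter s = (3.4 + 1.3 + 2.4)/2 = 3.55.
Heron's formula: area = √(3.55·0.15·2.25·1.15) ≈ 1.1738.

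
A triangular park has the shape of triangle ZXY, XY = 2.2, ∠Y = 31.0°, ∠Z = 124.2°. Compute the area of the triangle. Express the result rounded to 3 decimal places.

The third angle is ∠X = 180° − ∠Y − ∠Z = 24.80°.
Law of sines: YZ = XY·sin X/sin Z ≈ 1.1157.
Law of sines: ZX = XY·sin Y/sin Z ≈ 1.37.
Area = ½·XY·YZ·sin Y ≈ 0.63211.

area ≈ 0.632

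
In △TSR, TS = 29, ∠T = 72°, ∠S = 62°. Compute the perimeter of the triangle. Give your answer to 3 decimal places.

The third angle is ∠R = 180° − ∠T − ∠S = 46.00°.
Law of sines: SR = TS·sin T/sin R ≈ 38.342.
Law of sines: RT = TS·sin S/sin R ≈ 35.596.
Semiperimeter s = (38.342+35.596+29)/2 = 51.469.
Perimeter = 38.342 + 35.596 + 29 = 102.94.

102.937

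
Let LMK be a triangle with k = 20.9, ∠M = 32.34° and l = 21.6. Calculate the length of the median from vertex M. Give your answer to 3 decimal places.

By the law of cosines, m² = k² + l² − 2·k·l·cos M = 140.54, so m ≈ 11.855.
Median from M: ½√(2·k² + 2·l² − m²) ≈ 20.41.

m_M ≈ 20.410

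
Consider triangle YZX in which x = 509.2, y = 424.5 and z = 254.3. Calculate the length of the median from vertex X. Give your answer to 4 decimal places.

Median from X: ½√(2·y² + 2·z² − x²) ≈ 240.03.

m_X ≈ 240.0275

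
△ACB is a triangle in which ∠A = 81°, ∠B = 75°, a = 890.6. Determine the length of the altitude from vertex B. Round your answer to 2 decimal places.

h_B ≈ 362.24

The third angle is ∠C = 180° − ∠B − ∠A = 24.00°.
Law of sines: c = a·sin C/sin A ≈ 366.76.
Law of sines: b = a·sin B/sin A ≈ 870.98.
Area = ½·a·c·sin B ≈ 1.5775e+05.
The altitude from B has length 2·area/b ≈ 362.24.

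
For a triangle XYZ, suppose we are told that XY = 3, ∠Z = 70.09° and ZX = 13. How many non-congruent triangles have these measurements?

ZX·sin Z = 13·sin(70.09°) ≈ 12.22.
Since XY = 3 < 12.22 = ZX sin Z, no triangle exists.

0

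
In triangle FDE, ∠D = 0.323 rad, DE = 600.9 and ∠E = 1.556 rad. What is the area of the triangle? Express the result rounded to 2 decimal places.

The third angle is ∠F = π − ∠D − ∠E = 1.263 rad.
Law of sines: EF = DE·sin D/sin F ≈ 200.17.
Law of sines: FD = DE·sin E/sin F ≈ 630.55.
Area = ½·DE·EF·sin E ≈ 60133.

60133.04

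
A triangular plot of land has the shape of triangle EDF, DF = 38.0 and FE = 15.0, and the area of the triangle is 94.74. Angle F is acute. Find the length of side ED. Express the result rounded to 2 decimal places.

24.37

From area = ½·DF·FE·sin F, we get sin F = 2·area/(DF·FE) ≈ 0.33242.
Taking the acute solution, ∠F ≈ 19.42°.
Law of cosines then gives ED ≈ 24.369.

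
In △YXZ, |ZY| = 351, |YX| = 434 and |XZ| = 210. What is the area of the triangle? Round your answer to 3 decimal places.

Semiperimeter s = (210 + 351 + 434)/2 = 497.5.
Heron's formula: area = √(497.5·287.5·146.5·63.5) ≈ 36477.

area ≈ 36477.170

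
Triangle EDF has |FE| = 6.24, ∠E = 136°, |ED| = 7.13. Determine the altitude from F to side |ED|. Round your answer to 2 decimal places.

By the law of cosines, |DF|² = |FE|² + |ED|² − 2·|FE|·|ED|·cos E = 153.78, so |DF| ≈ 12.401.
Area = ½·|FE|·|ED|·sin E ≈ 15.453.
The altitude from F has length 2·area/|ED| ≈ 4.3347.

4.33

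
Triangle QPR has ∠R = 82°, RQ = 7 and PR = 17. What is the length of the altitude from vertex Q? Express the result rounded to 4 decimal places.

h_Q ≈ 6.9319

By the law of cosines, QP² = PR² + RQ² − 2·PR·RQ·cos R = 304.88, so QP ≈ 17.461.
Area = ½·PR·RQ·sin R ≈ 58.921.
The altitude from Q has length 2·area/PR ≈ 6.9319.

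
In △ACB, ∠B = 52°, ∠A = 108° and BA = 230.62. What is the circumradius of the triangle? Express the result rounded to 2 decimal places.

The third angle is ∠C = 180° − ∠B − ∠A = 20.00°.
Law of sines: CB = BA·sin A/sin C ≈ 641.29.
Law of sines: AC = BA·sin B/sin C ≈ 531.35.
Circumradius = BA/(2 sin C) ≈ 337.14.

R ≈ 337.14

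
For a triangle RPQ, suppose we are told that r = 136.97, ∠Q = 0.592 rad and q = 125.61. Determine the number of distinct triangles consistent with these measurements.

r·sin Q = 136.97·sin(0.592 rad) ≈ 76.43.
Since r sin Q < q < r (76.43 < 125.61 < 136.97), two triangles exist.

2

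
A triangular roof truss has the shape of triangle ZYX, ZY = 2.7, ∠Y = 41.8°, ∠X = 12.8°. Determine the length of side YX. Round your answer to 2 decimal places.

9.93

The third angle is ∠Z = 180° − ∠Y − ∠X = 125.40°.
Law of sines: YX = ZY·sin Z/sin X ≈ 9.9339.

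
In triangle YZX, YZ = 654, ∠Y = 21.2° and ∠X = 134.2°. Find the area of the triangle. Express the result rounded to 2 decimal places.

The third angle is ∠Z = 180° − ∠X − ∠Y = 24.60°.
Law of sines: ZX = YZ·sin Y/sin X ≈ 329.89.
Law of sines: XY = YZ·sin Z/sin X ≈ 379.75.
Area = ½·YZ·ZX·sin Z ≈ 44906.

area ≈ 44906.04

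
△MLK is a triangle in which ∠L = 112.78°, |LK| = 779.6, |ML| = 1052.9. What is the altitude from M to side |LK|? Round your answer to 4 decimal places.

By the law of cosines, |KM|² = |ML|² + |LK|² − 2·|ML|·|LK|·cos L = 2.352e+06, so |KM| ≈ 1533.6.
Area = ½·|ML|·|LK|·sin L ≈ 3.7841e+05.
The altitude from M has length 2·area/|LK| ≈ 970.77.

h_M ≈ 970.7721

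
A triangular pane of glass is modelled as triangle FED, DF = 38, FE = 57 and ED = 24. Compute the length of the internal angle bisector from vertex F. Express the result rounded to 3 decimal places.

By the law of cosines, cos F = (DF² + FE² − ED²) / (2·DF·FE) ≈ 0.95037, so ∠F ≈ 18.13°.
The bisector from F has length 2·DF·FE·cos(∠F/2)/(DF+FE) ≈ 45.031.

45.031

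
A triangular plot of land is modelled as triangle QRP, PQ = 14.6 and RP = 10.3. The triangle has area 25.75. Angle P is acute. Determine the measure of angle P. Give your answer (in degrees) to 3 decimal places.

From area = ½·RP·PQ·sin P, we get sin P = 2·area/(RP·PQ) ≈ 0.34247.
Taking the acute solution, ∠P ≈ 20.03°.

∠P ≈ 20.027°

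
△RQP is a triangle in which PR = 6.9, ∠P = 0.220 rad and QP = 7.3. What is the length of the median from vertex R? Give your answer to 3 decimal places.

3.432

By the law of cosines, RQ² = QP² + PR² − 2·QP·PR·cos P = 2.5881, so RQ ≈ 1.6088.
Median from R: ½√(2·PR² + 2·RQ² − QP²) ≈ 3.4317.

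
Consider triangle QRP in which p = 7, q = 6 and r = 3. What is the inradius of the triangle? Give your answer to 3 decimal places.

Semiperimeter s = (6 + 3 + 7)/2 = 8.
Heron's formula: area = √(8·2·5·1) ≈ 8.9443.
Inradius = area/s = 8.9443/8 ≈ 1.118.

1.118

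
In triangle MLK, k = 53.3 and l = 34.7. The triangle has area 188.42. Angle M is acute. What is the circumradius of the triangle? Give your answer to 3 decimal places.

From area = ½·l·k·sin M, we get sin M = 2·area/(l·k) ≈ 0.20375.
Taking the acute solution, ∠M ≈ 11.76°.
Law of cosines then gives m ≈ 20.58.
Circumradius = m/(2 sin M) ≈ 50.504.

R ≈ 50.504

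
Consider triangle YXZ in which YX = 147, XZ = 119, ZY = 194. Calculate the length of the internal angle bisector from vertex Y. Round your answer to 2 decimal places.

t_Y ≈ 158.26

By the law of cosines, cos Y = (ZY² + YX² − XZ²) / (2·ZY·YX) ≈ 0.79045, so ∠Y ≈ 37.77°.
The bisector from Y has length 2·ZY·YX·cos(∠Y/2)/(ZY+YX) ≈ 158.26.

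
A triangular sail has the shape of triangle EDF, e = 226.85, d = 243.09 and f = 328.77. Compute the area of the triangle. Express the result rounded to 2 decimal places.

27565.60

Semiperimeter s = (226.85 + 243.09 + 328.77)/2 = 399.36.
Heron's formula: area = √(399.36·172.51·156.27·70.585) ≈ 27566.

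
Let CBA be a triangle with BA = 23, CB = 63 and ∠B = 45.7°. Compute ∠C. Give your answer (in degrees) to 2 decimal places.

By the law of cosines, AC² = CB² + BA² − 2·CB·BA·cos B = 2474, so AC ≈ 49.739.
Law of cosines again: cos C = (AC² + CB² − BA²)/(2·AC·CB) ≈ 0.94365, so ∠C ≈ 19.33°.

19.33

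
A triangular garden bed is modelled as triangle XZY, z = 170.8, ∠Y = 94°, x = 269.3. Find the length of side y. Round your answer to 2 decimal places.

By the law of cosines, y² = x² + z² − 2·x·z·cos Y = 1.0811e+05, so y ≈ 328.8.

328.80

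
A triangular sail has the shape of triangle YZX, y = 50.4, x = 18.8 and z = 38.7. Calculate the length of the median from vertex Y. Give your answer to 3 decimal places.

Median from Y: ½√(2·z² + 2·x² − y²) ≈ 17.045.

m_Y ≈ 17.045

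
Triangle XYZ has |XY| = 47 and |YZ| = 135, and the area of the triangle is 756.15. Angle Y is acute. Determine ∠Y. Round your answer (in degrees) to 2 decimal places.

From area = ½·|XY|·|YZ|·sin Y, we get sin Y = 2·area/(|XY|·|YZ|) ≈ 0.23835.
Taking the acute solution, ∠Y ≈ 13.79°.

∠Y ≈ 13.79°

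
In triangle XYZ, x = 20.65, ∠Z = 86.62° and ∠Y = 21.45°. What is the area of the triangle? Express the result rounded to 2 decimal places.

81.87

The third angle is ∠X = 180° − ∠Y − ∠Z = 71.93°.
Law of sines: y = x·sin Y/sin X ≈ 7.9433.
Law of sines: z = x·sin Z/sin X ≈ 21.684.
Area = ½·x·y·sin Z ≈ 81.871.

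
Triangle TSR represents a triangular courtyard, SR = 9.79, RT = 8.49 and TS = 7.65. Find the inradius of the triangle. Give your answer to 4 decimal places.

r ≈ 2.4134

Semiperimeter s = (9.79 + 8.49 + 7.65)/2 = 12.965.
Heron's formula: area = √(12.965·3.175·4.475·5.315) ≈ 31.29.
Inradius = area/s = 31.29/12.965 ≈ 2.4134.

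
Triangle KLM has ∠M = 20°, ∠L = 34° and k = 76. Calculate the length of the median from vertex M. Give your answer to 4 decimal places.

63.3221

The third angle is ∠K = 180° − ∠L − ∠M = 126.00°.
Law of sines: l = k·sin L/sin K ≈ 52.531.
Law of sines: m = k·sin M/sin K ≈ 32.13.
Median from M: ½√(2·k² + 2·l² − m²) ≈ 63.322.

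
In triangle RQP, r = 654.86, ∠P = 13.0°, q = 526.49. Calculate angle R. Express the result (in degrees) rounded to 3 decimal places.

127.143

By the law of cosines, p² = r² + q² − 2·r·q·cos P = 34152, so p ≈ 184.8.
Law of cosines again: cos R = (q² + p² − r²)/(2·q·p) ≈ -0.60381, so ∠R ≈ 127.14°.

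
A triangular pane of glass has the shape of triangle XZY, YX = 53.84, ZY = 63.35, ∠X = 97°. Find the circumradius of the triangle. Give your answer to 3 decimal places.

Law of sines: sin Z = YX·sin X/ZY ≈ 0.84355.
Since ZY ≥ YX, only the acute value applies: ∠Z ≈ 57.52°.
Then ∠Y = 180° − ∠X − ∠Z ≈ 25.48°.
Law of sines gives XZ = ZY·sin Y/sin X ≈ 27.461.
Circumradius = ZY/(2 sin X) ≈ 31.913.

31.913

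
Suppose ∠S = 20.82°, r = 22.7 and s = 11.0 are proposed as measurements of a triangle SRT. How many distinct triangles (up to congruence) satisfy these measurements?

r·sin S = 22.7·sin(20.82°) ≈ 8.068.
Since r sin S < s < r (8.068 < 11.0 < 22.7), two triangles exist.

2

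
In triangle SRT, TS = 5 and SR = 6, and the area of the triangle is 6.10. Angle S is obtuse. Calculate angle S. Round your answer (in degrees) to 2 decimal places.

156.00

From area = ½·TS·SR·sin S, we get sin S = 2·area/(TS·SR) ≈ 0.40667.
Taking the obtuse solution, ∠S ≈ 156.00°.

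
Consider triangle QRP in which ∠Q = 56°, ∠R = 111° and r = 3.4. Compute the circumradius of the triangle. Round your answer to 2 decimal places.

1.82

The third angle is ∠P = 180° − ∠Q − ∠R = 13.00°.
Law of sines: q = r·sin Q/sin R ≈ 3.0193.
Law of sines: p = r·sin P/sin R ≈ 0.81925.
Circumradius = r/(2 sin R) ≈ 1.8209.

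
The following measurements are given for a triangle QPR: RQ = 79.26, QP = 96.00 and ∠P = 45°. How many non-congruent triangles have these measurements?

QP·sin P = 96.00·sin(45°) ≈ 67.88.
Since QP sin P < RQ < QP (67.88 < 79.26 < 96.00), two triangles exist.

2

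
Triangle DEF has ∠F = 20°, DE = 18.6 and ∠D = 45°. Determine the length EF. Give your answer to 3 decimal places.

The third angle is ∠E = 180° − ∠F − ∠D = 115.00°.
Law of sines: EF = DE·sin D/sin F ≈ 38.454.

38.454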